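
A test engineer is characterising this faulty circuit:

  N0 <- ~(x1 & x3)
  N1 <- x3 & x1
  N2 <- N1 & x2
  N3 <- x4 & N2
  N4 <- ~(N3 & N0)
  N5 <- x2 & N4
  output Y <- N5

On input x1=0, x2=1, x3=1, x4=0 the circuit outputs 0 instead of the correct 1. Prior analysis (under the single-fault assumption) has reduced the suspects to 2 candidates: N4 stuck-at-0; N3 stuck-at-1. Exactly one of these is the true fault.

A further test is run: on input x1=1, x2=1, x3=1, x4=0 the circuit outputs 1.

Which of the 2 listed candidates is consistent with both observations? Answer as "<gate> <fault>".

Evaluate each candidate on input x1=1, x2=1, x3=1, x4=0:
  N4 stuck-at-0: N0=0, N1=1, N2=1, N3=0, N4=0 [stuck-at-0], N5=0 → 0 — eliminated
  N3 stuck-at-1: N0=0, N1=1, N2=1, N3=1 [stuck-at-1], N4=1, N5=1 → 1 — matches
Only N3 stuck-at-1 reproduces the observed 1.

N3 stuck-at-1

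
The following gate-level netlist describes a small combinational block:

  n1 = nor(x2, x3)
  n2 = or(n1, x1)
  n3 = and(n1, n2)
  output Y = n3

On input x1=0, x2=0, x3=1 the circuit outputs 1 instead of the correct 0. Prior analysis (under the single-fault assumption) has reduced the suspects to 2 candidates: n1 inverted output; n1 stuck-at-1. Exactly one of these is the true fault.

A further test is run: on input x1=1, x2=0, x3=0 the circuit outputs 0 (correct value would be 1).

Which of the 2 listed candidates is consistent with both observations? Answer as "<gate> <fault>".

n1 inverted output

Evaluate each candidate on input x1=1, x2=0, x3=0:
  n1 inverted output: n1=0 [inverted output], n2=1, n3=0 → 0 — matches
  n1 stuck-at-1: n1=1 [stuck-at-1], n2=1, n3=1 → 1 — eliminated
Only n1 inverted output reproduces the observed 0.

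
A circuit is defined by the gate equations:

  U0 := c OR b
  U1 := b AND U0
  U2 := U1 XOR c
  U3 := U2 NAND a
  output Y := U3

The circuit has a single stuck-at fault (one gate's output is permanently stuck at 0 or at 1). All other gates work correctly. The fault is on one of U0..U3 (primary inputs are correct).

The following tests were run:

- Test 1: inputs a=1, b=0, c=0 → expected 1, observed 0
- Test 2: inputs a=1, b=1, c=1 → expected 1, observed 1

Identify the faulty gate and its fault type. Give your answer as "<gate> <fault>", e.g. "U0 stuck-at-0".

Fault-free values for test 1 (a=1, b=0, c=0): U0=0, U1=0, U2=0, U3=1, giving Y=1. Observed 0.
Test 1: faults giving observed 0 are {U1 stuck-at-1, U2 stuck-at-1, U3 stuck-at-0}.
Test 2 (a=1, b=1, c=1): fault-free U0=1, U1=1, U2=0, U3=1 → 1; observed 1. Eliminates U2 stuck-at-1, U3 stuck-at-0.
Only U1 stuck-at-1 is consistent with every test.

U1 stuck-at-1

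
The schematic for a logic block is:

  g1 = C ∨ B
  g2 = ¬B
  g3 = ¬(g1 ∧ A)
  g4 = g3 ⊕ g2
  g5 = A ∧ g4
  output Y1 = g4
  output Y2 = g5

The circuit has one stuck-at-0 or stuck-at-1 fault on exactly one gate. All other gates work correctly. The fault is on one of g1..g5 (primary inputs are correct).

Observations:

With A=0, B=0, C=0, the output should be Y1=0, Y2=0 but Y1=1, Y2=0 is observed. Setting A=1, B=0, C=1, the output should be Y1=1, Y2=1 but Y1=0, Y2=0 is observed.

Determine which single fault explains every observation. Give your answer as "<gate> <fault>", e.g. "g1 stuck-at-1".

g2 stuck-at-0

Fault-free values for test 1 (A=0, B=0, C=0): g1=0, g2=1, g3=1, g4=0, g5=0, giving Y1=0, Y2=0. Observed Y1=1, Y2=0.
Test 1: faults giving observed Y1=1, Y2=0 are {g2 stuck-at-0, g3 stuck-at-0, g4 stuck-at-1}.
Test 2 (A=1, B=0, C=1): fault-free g1=1, g2=1, g3=0, g4=1, g5=1 → Y1=1, Y2=1; observed Y1=0, Y2=0. Eliminates g3 stuck-at-0, g4 stuck-at-1.
Only g2 stuck-at-0 is consistent with every test.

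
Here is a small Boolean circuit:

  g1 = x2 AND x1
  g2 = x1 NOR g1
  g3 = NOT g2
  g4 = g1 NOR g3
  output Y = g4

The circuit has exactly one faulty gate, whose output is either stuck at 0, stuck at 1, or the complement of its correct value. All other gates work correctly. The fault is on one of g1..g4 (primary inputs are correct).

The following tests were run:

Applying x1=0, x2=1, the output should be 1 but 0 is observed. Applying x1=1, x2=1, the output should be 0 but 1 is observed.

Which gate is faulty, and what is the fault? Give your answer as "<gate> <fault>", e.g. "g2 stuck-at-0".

Fault-free values for test 1 (x1=0, x2=1): g1=0, g2=1, g3=0, g4=1, giving Y=1. Observed 0.
Test 1: faults giving observed 0 are {g1 stuck-at-1, g1 inverted output, g2 stuck-at-0, g2 inverted output, g3 stuck-at-1, g3 inverted output, g4 stuck-at-0, g4 inverted output}.
Test 2 (x1=1, x2=1): fault-free g1=1, g2=0, g3=1, g4=0 → 0; observed 1. Eliminates g1 stuck-at-1, g1 inverted output, g2 stuck-at-0, g2 inverted output, g3 stuck-at-1, g3 inverted output, g4 stuck-at-0.
Only g4 inverted output is consistent with every test.

g4 inverted output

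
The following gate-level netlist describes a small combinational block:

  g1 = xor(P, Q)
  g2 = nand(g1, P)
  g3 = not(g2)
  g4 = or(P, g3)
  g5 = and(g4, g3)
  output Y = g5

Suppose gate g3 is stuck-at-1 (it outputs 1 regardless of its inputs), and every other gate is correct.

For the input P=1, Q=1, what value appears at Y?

1

Propagate with g3 forced: g1=0, g2=1, g3=1 [stuck-at-1], g4=1, g5=1.
So Y = 1. (Without the fault it would be 0.)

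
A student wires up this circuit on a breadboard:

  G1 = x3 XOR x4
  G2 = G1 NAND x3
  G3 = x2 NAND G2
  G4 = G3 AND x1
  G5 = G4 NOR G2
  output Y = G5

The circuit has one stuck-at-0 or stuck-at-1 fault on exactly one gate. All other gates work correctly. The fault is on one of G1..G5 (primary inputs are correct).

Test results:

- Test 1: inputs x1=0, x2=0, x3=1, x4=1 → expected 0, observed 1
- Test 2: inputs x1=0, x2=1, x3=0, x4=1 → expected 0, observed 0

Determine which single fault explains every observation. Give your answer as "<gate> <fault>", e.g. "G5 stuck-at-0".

Fault-free values for test 1 (x1=0, x2=0, x3=1, x4=1): G1=0, G2=1, G3=1, G4=0, G5=0, giving Y=0. Observed 1.
Test 1: faults giving observed 1 are {G1 stuck-at-1, G2 stuck-at-0, G5 stuck-at-1}.
Test 2 (x1=0, x2=1, x3=0, x4=1): fault-free G1=1, G2=1, G3=0, G4=0, G5=0 → 0; observed 0. Eliminates G2 stuck-at-0, G5 stuck-at-1.
Only G1 stuck-at-1 is consistent with every test.

G1 stuck-at-1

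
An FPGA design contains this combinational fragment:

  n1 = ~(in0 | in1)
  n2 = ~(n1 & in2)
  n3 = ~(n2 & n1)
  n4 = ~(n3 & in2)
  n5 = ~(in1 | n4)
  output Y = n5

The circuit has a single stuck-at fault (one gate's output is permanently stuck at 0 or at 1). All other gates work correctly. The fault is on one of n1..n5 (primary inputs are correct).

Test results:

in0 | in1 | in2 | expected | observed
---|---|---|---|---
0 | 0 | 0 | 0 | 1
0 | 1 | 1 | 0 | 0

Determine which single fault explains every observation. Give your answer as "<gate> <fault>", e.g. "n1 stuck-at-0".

n4 stuck-at-0

Fault-free values for test 1 (in0=0, in1=0, in2=0): n1=1, n2=1, n3=0, n4=1, n5=0, giving Y=0. Observed 1.
Test 1: faults giving observed 1 are {n4 stuck-at-0, n5 stuck-at-1}.
Test 2 (in0=0, in1=1, in2=1): fault-free n1=0, n2=1, n3=1, n4=0, n5=0 → 0; observed 0. Eliminates n5 stuck-at-1.
Only n4 stuck-at-0 is consistent with every test.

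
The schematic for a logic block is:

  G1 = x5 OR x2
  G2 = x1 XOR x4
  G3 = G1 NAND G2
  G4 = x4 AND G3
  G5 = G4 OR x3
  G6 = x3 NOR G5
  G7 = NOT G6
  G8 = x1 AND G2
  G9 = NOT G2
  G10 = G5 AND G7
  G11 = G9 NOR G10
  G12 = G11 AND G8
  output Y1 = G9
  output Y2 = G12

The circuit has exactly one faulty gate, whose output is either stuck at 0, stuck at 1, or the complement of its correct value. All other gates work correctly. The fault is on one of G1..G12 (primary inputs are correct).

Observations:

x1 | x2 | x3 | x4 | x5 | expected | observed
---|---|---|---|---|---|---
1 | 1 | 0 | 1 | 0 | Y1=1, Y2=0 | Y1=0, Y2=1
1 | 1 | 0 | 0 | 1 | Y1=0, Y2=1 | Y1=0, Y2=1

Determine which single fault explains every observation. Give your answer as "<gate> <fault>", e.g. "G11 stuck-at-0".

G2 stuck-at-1

Fault-free values for test 1 (x1=1, x2=1, x3=0, x4=1, x5=0): G1=1, G2=0, G3=1, G4=1, G5=1, G6=0, G7=1, G8=0, G9=1, G10=1, G11=0, G12=0, giving Y1=1, Y2=0. Observed Y1=0, Y2=1.
Test 1: faults giving observed Y1=0, Y2=1 are {G2 stuck-at-1, G2 inverted output}.
Test 2 (x1=1, x2=1, x3=0, x4=0, x5=1): fault-free G1=1, G2=1, G3=0, G4=0, G5=0, G6=1, G7=0, G8=1, G9=0, G10=0, G11=1, G12=1 → Y1=0, Y2=1; observed Y1=0, Y2=1. Eliminates G2 inverted output.
Only G2 stuck-at-1 is consistent with every test.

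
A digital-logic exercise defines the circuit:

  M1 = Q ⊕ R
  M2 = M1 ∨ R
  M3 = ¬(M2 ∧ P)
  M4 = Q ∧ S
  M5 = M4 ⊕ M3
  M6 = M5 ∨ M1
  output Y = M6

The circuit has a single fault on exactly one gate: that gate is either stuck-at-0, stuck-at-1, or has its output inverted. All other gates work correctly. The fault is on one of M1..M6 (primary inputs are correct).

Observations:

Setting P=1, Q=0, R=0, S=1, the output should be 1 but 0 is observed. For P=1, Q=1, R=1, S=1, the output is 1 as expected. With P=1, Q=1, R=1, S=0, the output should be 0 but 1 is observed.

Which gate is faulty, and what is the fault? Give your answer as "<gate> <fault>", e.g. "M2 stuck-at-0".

Fault-free values for test 1 (P=1, Q=0, R=0, S=1): M1=0, M2=0, M3=1, M4=0, M5=1, M6=1, giving Y=1. Observed 0.
Test 1: faults giving observed 0 are {M2 stuck-at-1, M2 inverted output, M3 stuck-at-0, M3 inverted output, M4 stuck-at-1, M4 inverted output, M5 stuck-at-0, M5 inverted output, M6 stuck-at-0, M6 inverted output}.
Test 2 (P=1, Q=1, R=1, S=1): fault-free M1=0, M2=1, M3=0, M4=1, M5=1, M6=1 → 1; observed 1. Eliminates M2 inverted output, M3 inverted output, M4 inverted output, M5 stuck-at-0, M5 inverted output, M6 stuck-at-0, M6 inverted output.
Test 3 (P=1, Q=1, R=1, S=0): fault-free M1=0, M2=1, M3=0, M4=0, M5=0, M6=0 → 0; observed 1. Eliminates M2 stuck-at-1, M3 stuck-at-0.
Only M4 stuck-at-1 is consistent with every test.

M4 stuck-at-1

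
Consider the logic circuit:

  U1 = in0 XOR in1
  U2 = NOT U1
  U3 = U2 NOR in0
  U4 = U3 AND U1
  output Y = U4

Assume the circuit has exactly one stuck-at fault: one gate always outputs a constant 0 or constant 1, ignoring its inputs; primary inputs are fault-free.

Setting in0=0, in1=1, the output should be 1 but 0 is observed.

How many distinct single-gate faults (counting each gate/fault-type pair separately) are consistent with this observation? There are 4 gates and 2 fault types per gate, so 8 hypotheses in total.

4

Fault-free: U1=1, U2=0, U3=1, U4=1 → 1. Observed 0.
  U1 stuck-at-0: output 0 ✓
  U1 stuck-at-1: output 1 ✗
  U2 stuck-at-0: output 1 ✗
  U2 stuck-at-1: output 0 ✓
  U3 stuck-at-0: output 0 ✓
  U3 stuck-at-1: output 1 ✗
  U4 stuck-at-0: output 0 ✓
  U4 stuck-at-1: output 1 ✗
Consistent faults: {U1 stuck-at-0, U2 stuck-at-1, U3 stuck-at-0, U4 stuck-at-0} — 4 in all.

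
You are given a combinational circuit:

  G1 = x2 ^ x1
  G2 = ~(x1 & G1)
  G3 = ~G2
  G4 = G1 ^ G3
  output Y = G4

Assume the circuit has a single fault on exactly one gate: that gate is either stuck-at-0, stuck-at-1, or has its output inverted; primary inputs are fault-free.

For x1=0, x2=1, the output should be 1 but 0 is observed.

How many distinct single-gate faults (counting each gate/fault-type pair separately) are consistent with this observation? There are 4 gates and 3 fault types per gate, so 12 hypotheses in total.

Fault-free: G1=1, G2=1, G3=0, G4=1 → 1. Observed 0.
  G1 stuck-at-0: output 0 ✓
  G1 stuck-at-1: output 1 ✗
  G1 inverted output: output 0 ✓
  G2 stuck-at-0: output 0 ✓
  G2 stuck-at-1: output 1 ✗
  G2 inverted output: output 0 ✓
  G3 stuck-at-0: output 1 ✗
  G3 stuck-at-1: output 0 ✓
  G3 inverted output: output 0 ✓
  G4 stuck-at-0: output 0 ✓
  G4 stuck-at-1: output 1 ✗
  G4 inverted output: output 0 ✓
Consistent faults: {G1 stuck-at-0, G1 inverted output, G2 stuck-at-0, G2 inverted output, G3 stuck-at-1, G3 inverted output, G4 stuck-at-0, G4 inverted output} — 8 in all.

8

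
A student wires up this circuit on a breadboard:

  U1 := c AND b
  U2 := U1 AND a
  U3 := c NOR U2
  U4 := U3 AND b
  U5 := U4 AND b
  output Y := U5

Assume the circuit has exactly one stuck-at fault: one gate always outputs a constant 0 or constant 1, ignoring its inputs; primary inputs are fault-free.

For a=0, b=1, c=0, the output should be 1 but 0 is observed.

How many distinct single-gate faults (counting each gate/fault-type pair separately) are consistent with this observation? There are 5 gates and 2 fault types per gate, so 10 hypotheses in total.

Fault-free: U1=0, U2=0, U3=1, U4=1, U5=1 → 1. Observed 0.
  U1 stuck-at-0: output 1 ✗
  U1 stuck-at-1: output 1 ✗
  U2 stuck-at-0: output 1 ✗
  U2 stuck-at-1: output 0 ✓
  U3 stuck-at-0: output 0 ✓
  U3 stuck-at-1: output 1 ✗
  U4 stuck-at-0: output 0 ✓
  U4 stuck-at-1: output 1 ✗
  U5 stuck-at-0: output 0 ✓
  U5 stuck-at-1: output 1 ✗
Consistent faults: {U2 stuck-at-1, U3 stuck-at-0, U4 stuck-at-0, U5 stuck-at-0} — 4 in all.

4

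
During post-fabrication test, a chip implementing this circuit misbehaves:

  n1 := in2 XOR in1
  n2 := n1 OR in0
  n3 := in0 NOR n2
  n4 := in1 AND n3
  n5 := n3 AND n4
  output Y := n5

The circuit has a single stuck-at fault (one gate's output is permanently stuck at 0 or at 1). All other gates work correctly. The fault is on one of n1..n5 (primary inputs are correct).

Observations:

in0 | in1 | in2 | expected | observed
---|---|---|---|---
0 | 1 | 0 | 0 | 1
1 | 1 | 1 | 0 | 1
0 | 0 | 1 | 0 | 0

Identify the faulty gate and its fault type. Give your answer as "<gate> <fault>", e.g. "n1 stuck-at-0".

Fault-free values for test 1 (in0=0, in1=1, in2=0): n1=1, n2=1, n3=0, n4=0, n5=0, giving Y=0. Observed 1.
Test 1: faults giving observed 1 are {n1 stuck-at-0, n2 stuck-at-0, n3 stuck-at-1, n5 stuck-at-1}.
Test 2 (in0=1, in1=1, in2=1): fault-free n1=0, n2=1, n3=0, n4=0, n5=0 → 0; observed 1. Eliminates n1 stuck-at-0, n2 stuck-at-0.
Test 3 (in0=0, in1=0, in2=1): fault-free n1=1, n2=1, n3=0, n4=0, n5=0 → 0; observed 0. Eliminates n5 stuck-at-1.
Only n3 stuck-at-1 is consistent with every test.

n3 stuck-at-1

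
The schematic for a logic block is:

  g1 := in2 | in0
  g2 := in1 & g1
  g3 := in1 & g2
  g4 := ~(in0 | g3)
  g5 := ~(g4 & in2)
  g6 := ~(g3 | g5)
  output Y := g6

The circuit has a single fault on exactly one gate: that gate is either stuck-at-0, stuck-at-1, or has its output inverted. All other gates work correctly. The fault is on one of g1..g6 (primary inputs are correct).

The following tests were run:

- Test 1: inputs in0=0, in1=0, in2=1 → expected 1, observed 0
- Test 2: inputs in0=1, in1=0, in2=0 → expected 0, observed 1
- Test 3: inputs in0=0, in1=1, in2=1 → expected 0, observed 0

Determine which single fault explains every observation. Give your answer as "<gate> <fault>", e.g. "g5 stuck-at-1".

g5 inverted output

Fault-free values for test 1 (in0=0, in1=0, in2=1): g1=1, g2=0, g3=0, g4=1, g5=0, g6=1, giving Y=1. Observed 0.
Test 1: faults giving observed 0 are {g3 stuck-at-1, g3 inverted output, g4 stuck-at-0, g4 inverted output, g5 stuck-at-1, g5 inverted output, g6 stuck-at-0, g6 inverted output}.
Test 2 (in0=1, in1=0, in2=0): fault-free g1=1, g2=0, g3=0, g4=0, g5=1, g6=0 → 0; observed 1. Eliminates g3 stuck-at-1, g3 inverted output, g4 stuck-at-0, g4 inverted output, g5 stuck-at-1, g6 stuck-at-0.
Test 3 (in0=0, in1=1, in2=1): fault-free g1=1, g2=1, g3=1, g4=0, g5=1, g6=0 → 0; observed 0. Eliminates g6 inverted output.
Only g5 inverted output is consistent with every test.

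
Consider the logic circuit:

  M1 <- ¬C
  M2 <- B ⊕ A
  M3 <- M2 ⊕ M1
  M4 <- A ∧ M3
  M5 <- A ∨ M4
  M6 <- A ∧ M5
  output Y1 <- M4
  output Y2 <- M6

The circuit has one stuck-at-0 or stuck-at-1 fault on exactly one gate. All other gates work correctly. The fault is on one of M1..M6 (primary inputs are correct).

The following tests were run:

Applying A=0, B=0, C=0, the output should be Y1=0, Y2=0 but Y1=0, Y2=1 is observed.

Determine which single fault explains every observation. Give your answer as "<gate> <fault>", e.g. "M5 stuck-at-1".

M6 stuck-at-1

Fault-free values for test 1 (A=0, B=0, C=0): M1=1, M2=0, M3=1, M4=0, M5=0, M6=0, giving Y1=0, Y2=0. Observed Y1=0, Y2=1.
Test 1: faults giving observed Y1=0, Y2=1 are {M6 stuck-at-1}.
Only M6 stuck-at-1 is consistent with every test.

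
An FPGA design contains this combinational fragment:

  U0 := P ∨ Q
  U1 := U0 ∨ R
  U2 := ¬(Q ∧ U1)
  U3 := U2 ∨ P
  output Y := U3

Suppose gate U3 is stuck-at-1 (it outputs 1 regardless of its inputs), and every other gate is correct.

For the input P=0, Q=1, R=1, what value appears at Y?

1

Propagate with U3 forced: U0=1, U1=1, U2=0, U3=1 [stuck-at-1].
So Y = 1. (Without the fault it would be 0.)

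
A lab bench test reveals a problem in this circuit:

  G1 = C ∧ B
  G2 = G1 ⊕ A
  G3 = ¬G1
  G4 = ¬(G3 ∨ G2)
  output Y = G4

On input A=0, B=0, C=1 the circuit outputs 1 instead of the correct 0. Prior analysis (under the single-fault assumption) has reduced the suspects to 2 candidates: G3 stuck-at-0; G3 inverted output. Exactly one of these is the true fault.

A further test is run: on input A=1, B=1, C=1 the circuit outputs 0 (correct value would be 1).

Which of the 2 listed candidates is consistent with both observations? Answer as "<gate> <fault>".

G3 inverted output

Evaluate each candidate on input A=1, B=1, C=1:
  G3 stuck-at-0: G1=1, G2=0, G3=0 [stuck-at-0], G4=1 → 1 — eliminated
  G3 inverted output: G1=1, G2=0, G3=1 [inverted output], G4=0 → 0 — matches
Only G3 inverted output reproduces the observed 0.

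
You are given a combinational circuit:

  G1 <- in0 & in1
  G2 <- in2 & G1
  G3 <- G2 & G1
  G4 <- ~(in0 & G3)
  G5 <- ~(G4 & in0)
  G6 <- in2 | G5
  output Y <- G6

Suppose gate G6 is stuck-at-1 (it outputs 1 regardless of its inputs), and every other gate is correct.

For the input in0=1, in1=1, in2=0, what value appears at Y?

1

Propagate with G6 forced: G1=1, G2=0, G3=0, G4=1, G5=0, G6=1 [stuck-at-1].
So Y = 1. (Without the fault it would be 0.)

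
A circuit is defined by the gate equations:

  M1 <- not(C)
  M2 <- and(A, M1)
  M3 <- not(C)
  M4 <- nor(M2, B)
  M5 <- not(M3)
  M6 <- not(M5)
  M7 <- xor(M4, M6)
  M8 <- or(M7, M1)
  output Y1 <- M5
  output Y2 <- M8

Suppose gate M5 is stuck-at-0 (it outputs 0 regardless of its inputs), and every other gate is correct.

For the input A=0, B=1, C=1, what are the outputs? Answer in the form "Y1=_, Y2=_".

Propagate with M5 forced: M1=0, M2=0, M3=0, M4=0, M5=0 [stuck-at-0], M6=1, M7=1, M8=1.
So the outputs are Y1=0, Y2=1. (Without the fault they would be Y1=1, Y2=0.)

Y1=0, Y2=1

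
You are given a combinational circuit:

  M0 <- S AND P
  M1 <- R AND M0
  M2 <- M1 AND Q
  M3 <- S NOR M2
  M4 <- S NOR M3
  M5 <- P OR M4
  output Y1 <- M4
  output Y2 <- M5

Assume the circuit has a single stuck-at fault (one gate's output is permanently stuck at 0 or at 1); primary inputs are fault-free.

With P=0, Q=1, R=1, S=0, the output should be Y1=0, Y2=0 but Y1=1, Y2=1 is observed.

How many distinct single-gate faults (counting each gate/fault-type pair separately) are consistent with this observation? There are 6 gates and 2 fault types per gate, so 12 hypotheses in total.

5

Fault-free: M0=0, M1=0, M2=0, M3=1, M4=0, M5=0 → Y1=0, Y2=0. Observed Y1=1, Y2=1.
  M0 stuck-at-0: output Y1=0, Y2=0 ✗
  M0 stuck-at-1: output Y1=1, Y2=1 ✓
  M1 stuck-at-0: output Y1=0, Y2=0 ✗
  M1 stuck-at-1: output Y1=1, Y2=1 ✓
  M2 stuck-at-0: output Y1=0, Y2=0 ✗
  M2 stuck-at-1: output Y1=1, Y2=1 ✓
  M3 stuck-at-0: output Y1=1, Y2=1 ✓
  M3 stuck-at-1: output Y1=0, Y2=0 ✗
  M4 stuck-at-0: output Y1=0, Y2=0 ✗
  M4 stuck-at-1: output Y1=1, Y2=1 ✓
  M5 stuck-at-0: output Y1=0, Y2=0 ✗
  M5 stuck-at-1: output Y1=0, Y2=1 ✗
Consistent faults: {M0 stuck-at-1, M1 stuck-at-1, M2 stuck-at-1, M3 stuck-at-0, M4 stuck-at-1} — 5 in all.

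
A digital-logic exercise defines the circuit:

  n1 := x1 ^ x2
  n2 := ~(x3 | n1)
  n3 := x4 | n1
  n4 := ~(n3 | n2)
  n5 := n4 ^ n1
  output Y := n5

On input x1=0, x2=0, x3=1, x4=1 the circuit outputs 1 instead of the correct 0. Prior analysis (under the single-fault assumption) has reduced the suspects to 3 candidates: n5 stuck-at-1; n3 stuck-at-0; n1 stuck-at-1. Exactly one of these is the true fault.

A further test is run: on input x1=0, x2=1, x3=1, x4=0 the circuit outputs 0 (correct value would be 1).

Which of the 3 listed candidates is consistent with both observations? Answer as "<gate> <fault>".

Evaluate each candidate on input x1=0, x2=1, x3=1, x4=0:
  n5 stuck-at-1: n1=1, n2=0, n3=1, n4=0, n5=1 [stuck-at-1] → 1 — eliminated
  n3 stuck-at-0: n1=1, n2=0, n3=0 [stuck-at-0], n4=1, n5=0 → 0 — matches
  n1 stuck-at-1: n1=1 [stuck-at-1], n2=0, n3=1, n4=0, n5=1 → 1 — eliminated
Only n3 stuck-at-0 reproduces the observed 0.

n3 stuck-at-0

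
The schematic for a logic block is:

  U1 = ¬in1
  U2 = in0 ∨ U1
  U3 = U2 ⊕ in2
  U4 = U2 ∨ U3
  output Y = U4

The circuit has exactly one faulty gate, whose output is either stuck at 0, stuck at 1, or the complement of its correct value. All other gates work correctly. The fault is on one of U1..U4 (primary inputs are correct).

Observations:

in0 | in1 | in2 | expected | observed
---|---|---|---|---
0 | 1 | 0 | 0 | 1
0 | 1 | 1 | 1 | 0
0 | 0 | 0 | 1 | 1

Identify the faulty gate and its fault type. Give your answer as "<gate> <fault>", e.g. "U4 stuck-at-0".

U3 inverted output

Fault-free values for test 1 (in0=0, in1=1, in2=0): U1=0, U2=0, U3=0, U4=0, giving Y=0. Observed 1.
Test 1: faults giving observed 1 are {U1 stuck-at-1, U1 inverted output, U2 stuck-at-1, U2 inverted output, U3 stuck-at-1, U3 inverted output, U4 stuck-at-1, U4 inverted output}.
Test 2 (in0=0, in1=1, in2=1): fault-free U1=0, U2=0, U3=1, U4=1 → 1; observed 0. Eliminates U1 stuck-at-1, U1 inverted output, U2 stuck-at-1, U2 inverted output, U3 stuck-at-1, U4 stuck-at-1.
Test 3 (in0=0, in1=0, in2=0): fault-free U1=1, U2=1, U3=1, U4=1 → 1; observed 1. Eliminates U4 inverted output.
Only U3 inverted output is consistent with every test.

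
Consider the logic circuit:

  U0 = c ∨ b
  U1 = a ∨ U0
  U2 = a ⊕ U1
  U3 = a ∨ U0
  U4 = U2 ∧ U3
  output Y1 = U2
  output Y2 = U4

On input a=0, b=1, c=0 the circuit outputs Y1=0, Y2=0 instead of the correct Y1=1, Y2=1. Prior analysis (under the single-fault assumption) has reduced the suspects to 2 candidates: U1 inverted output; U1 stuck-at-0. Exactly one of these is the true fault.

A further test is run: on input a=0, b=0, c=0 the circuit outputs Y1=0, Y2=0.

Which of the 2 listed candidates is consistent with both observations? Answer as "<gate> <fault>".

Evaluate each candidate on input a=0, b=0, c=0:
  U1 inverted output: U0=0, U1=1 [inverted output], U2=1, U3=0, U4=0 → Y1=1, Y2=0 — eliminated
  U1 stuck-at-0: U0=0, U1=0 [stuck-at-0], U2=0, U3=0, U4=0 → Y1=0, Y2=0 — matches
Only U1 stuck-at-0 reproduces the observed Y1=0, Y2=0.

U1 stuck-at-0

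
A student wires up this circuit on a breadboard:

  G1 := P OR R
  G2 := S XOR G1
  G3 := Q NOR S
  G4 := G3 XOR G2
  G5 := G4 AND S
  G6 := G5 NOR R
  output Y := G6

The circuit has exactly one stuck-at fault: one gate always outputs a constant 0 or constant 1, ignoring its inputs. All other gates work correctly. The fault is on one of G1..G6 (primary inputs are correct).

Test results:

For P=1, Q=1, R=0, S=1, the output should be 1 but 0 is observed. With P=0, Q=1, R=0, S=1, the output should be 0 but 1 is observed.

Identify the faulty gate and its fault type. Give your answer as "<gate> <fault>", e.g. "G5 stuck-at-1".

Fault-free values for test 1 (P=1, Q=1, R=0, S=1): G1=1, G2=0, G3=0, G4=0, G5=0, G6=1, giving Y=1. Observed 0.
Test 1: faults giving observed 0 are {G1 stuck-at-0, G2 stuck-at-1, G3 stuck-at-1, G4 stuck-at-1, G5 stuck-at-1, G6 stuck-at-0}.
Test 2 (P=0, Q=1, R=0, S=1): fault-free G1=0, G2=1, G3=0, G4=1, G5=1, G6=0 → 0; observed 1. Eliminates G1 stuck-at-0, G2 stuck-at-1, G4 stuck-at-1, G5 stuck-at-1, G6 stuck-at-0.
Only G3 stuck-at-1 is consistent with every test.

G3 stuck-at-1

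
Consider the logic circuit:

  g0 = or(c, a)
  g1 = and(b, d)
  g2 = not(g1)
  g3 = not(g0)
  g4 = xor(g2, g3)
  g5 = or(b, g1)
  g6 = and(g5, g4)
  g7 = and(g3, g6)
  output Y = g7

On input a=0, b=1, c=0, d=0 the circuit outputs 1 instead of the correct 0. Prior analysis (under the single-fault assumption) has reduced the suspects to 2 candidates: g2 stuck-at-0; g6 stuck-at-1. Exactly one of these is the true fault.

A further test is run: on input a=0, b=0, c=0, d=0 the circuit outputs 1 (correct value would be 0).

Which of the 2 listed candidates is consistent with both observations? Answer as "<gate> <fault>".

g6 stuck-at-1

Evaluate each candidate on input a=0, b=0, c=0, d=0:
  g2 stuck-at-0: g0=0, g1=0, g2=0 [stuck-at-0], g3=1, g4=1, g5=0, g6=0, g7=0 → 0 — eliminated
  g6 stuck-at-1: g0=0, g1=0, g2=1, g3=1, g4=0, g5=0, g6=1 [stuck-at-1], g7=1 → 1 — matches
Only g6 stuck-at-1 reproduces the observed 1.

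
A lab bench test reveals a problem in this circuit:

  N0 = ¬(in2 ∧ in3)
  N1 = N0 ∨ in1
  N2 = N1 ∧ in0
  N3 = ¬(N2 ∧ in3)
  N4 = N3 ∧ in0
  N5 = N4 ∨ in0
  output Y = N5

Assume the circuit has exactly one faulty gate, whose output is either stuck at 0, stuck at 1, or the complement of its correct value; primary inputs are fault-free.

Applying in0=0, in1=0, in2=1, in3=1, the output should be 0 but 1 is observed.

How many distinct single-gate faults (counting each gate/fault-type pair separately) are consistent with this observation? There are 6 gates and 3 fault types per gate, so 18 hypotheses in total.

Fault-free: N0=0, N1=0, N2=0, N3=1, N4=0, N5=0 → 0. Observed 1.
  N0: none of the 3 fault types match ✗
  N1: none of the 3 fault types match ✗
  N2: none of the 3 fault types match ✗
  N3: none of the 3 fault types match ✗
  N4: stuck-at-1, inverted output ✓; others ✗
  N5: stuck-at-1, inverted output ✓; others ✗
Consistent faults: {N4 stuck-at-1, N4 inverted output, N5 stuck-at-1, N5 inverted output} — 4 in all.

4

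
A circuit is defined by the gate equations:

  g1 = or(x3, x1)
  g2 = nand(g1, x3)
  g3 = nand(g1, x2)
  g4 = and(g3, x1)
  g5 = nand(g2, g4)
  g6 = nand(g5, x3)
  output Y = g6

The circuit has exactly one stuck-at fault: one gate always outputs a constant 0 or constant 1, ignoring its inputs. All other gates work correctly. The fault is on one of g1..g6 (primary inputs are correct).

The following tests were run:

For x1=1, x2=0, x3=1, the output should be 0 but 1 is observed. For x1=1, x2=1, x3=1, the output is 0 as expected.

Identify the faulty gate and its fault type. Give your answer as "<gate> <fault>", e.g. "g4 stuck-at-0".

g2 stuck-at-1

Fault-free values for test 1 (x1=1, x2=0, x3=1): g1=1, g2=0, g3=1, g4=1, g5=1, g6=0, giving Y=0. Observed 1.
Test 1: faults giving observed 1 are {g1 stuck-at-0, g2 stuck-at-1, g5 stuck-at-0, g6 stuck-at-1}.
Test 2 (x1=1, x2=1, x3=1): fault-free g1=1, g2=0, g3=0, g4=0, g5=1, g6=0 → 0; observed 0. Eliminates g1 stuck-at-0, g5 stuck-at-0, g6 stuck-at-1.
Only g2 stuck-at-1 is consistent with every test.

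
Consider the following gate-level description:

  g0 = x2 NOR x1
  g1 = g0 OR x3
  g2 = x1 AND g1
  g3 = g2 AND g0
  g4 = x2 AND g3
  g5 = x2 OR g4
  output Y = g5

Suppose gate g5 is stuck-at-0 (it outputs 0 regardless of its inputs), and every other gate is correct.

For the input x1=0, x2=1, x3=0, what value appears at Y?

0

Propagate with g5 forced: g0=0, g1=0, g2=0, g3=0, g4=0, g5=0 [stuck-at-0].
So Y = 0. (Without the fault it would be 1.)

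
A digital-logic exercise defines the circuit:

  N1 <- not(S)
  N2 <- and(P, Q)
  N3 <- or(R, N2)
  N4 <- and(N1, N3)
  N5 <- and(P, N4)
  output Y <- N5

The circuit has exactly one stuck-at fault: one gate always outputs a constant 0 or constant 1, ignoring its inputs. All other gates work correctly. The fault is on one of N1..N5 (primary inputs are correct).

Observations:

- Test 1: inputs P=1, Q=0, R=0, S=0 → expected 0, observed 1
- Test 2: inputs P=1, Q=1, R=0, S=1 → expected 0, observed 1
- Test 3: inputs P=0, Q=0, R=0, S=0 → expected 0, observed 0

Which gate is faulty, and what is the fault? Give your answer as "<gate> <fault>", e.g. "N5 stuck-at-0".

N4 stuck-at-1

Fault-free values for test 1 (P=1, Q=0, R=0, S=0): N1=1, N2=0, N3=0, N4=0, N5=0, giving Y=0. Observed 1.
Test 1: faults giving observed 1 are {N2 stuck-at-1, N3 stuck-at-1, N4 stuck-at-1, N5 stuck-at-1}.
Test 2 (P=1, Q=1, R=0, S=1): fault-free N1=0, N2=1, N3=1, N4=0, N5=0 → 0; observed 1. Eliminates N2 stuck-at-1, N3 stuck-at-1.
Test 3 (P=0, Q=0, R=0, S=0): fault-free N1=1, N2=0, N3=0, N4=0, N5=0 → 0; observed 0. Eliminates N5 stuck-at-1.
Only N4 stuck-at-1 is consistent with every test.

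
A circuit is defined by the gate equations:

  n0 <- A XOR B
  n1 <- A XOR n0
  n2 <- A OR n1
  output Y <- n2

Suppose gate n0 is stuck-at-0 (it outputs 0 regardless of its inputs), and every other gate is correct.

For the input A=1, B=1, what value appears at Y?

Propagate with n0 forced: n0=0 [stuck-at-0], n1=1, n2=1.
So Y = 1. (Same as the fault-free value — the fault is masked on this input.)

1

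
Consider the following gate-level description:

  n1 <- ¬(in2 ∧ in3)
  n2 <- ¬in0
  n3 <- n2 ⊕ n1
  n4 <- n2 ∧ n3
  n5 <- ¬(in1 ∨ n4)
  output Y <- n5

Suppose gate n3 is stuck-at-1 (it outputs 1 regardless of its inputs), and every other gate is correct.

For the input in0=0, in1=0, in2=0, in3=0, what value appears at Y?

Propagate with n3 forced: n1=1, n2=1, n3=1 [stuck-at-1], n4=1, n5=0.
So Y = 0. (Without the fault it would be 1.)

0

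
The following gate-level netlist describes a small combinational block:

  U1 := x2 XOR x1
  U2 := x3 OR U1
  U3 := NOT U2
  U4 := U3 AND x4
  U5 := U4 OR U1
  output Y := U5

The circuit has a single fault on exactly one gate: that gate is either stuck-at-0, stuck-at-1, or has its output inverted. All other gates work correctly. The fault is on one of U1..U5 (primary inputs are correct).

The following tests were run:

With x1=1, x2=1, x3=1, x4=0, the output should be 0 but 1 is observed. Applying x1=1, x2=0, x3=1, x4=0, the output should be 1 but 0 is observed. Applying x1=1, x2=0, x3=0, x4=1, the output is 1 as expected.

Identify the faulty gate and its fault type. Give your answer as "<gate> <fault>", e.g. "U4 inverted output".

Fault-free values for test 1 (x1=1, x2=1, x3=1, x4=0): U1=0, U2=1, U3=0, U4=0, U5=0, giving Y=0. Observed 1.
Test 1: faults giving observed 1 are {U1 stuck-at-1, U1 inverted output, U4 stuck-at-1, U4 inverted output, U5 stuck-at-1, U5 inverted output}.
Test 2 (x1=1, x2=0, x3=1, x4=0): fault-free U1=1, U2=1, U3=0, U4=0, U5=1 → 1; observed 0. Eliminates U1 stuck-at-1, U4 stuck-at-1, U4 inverted output, U5 stuck-at-1.
Test 3 (x1=1, x2=0, x3=0, x4=1): fault-free U1=1, U2=1, U3=0, U4=0, U5=1 → 1; observed 1. Eliminates U5 inverted output.
Only U1 inverted output is consistent with every test.

U1 inverted output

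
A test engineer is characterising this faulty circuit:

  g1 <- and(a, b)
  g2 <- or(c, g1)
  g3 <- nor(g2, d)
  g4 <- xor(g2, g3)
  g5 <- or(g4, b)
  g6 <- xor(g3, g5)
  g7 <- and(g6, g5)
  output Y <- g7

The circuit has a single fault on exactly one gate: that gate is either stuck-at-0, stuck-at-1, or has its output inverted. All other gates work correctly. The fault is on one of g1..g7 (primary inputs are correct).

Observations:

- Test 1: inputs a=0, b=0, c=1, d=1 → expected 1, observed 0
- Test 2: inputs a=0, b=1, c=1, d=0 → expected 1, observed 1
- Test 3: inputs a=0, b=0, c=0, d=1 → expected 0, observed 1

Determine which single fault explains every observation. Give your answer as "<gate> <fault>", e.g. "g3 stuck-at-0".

g4 inverted output

Fault-free values for test 1 (a=0, b=0, c=1, d=1): g1=0, g2=1, g3=0, g4=1, g5=1, g6=1, g7=1, giving Y=1. Observed 0.
Test 1: faults giving observed 0 are {g2 stuck-at-0, g2 inverted output, g3 stuck-at-1, g3 inverted output, g4 stuck-at-0, g4 inverted output, g5 stuck-at-0, g5 inverted output, g6 stuck-at-0, g6 inverted output, g7 stuck-at-0, g7 inverted output}.
Test 2 (a=0, b=1, c=1, d=0): fault-free g1=0, g2=1, g3=0, g4=1, g5=1, g6=1, g7=1 → 1; observed 1. Eliminates g2 stuck-at-0, g2 inverted output, g3 stuck-at-1, g3 inverted output, g5 stuck-at-0, g5 inverted output, g6 stuck-at-0, g6 inverted output, g7 stuck-at-0, g7 inverted output.
Test 3 (a=0, b=0, c=0, d=1): fault-free g1=0, g2=0, g3=0, g4=0, g5=0, g6=0, g7=0 → 0; observed 1. Eliminates g4 stuck-at-0.
Only g4 inverted output is consistent with every test.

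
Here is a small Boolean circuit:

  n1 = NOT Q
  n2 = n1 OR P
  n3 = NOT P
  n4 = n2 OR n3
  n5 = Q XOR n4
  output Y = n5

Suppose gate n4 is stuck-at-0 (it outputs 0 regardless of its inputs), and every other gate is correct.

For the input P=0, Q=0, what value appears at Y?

0

Propagate with n4 forced: n1=1, n2=1, n3=1, n4=0 [stuck-at-0], n5=0.
So Y = 0. (Without the fault it would be 1.)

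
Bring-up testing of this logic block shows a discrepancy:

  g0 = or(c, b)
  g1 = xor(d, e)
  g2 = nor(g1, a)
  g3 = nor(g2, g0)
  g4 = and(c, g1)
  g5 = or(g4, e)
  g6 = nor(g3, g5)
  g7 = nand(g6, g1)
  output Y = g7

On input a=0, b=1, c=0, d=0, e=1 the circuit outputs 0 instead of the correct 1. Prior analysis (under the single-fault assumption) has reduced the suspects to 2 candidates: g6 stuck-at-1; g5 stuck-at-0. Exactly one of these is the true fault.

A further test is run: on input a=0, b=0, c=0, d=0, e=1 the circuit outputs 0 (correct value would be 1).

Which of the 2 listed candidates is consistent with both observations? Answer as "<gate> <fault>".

Evaluate each candidate on input a=0, b=0, c=0, d=0, e=1:
  g6 stuck-at-1: g0=0, g1=1, g2=0, g3=1, g4=0, g5=1, g6=1 [stuck-at-1], g7=0 → 0 — matches
  g5 stuck-at-0: g0=0, g1=1, g2=0, g3=1, g4=0, g5=0 [stuck-at-0], g6=0, g7=1 → 1 — eliminated
Only g6 stuck-at-1 reproduces the observed 0.

g6 stuck-at-1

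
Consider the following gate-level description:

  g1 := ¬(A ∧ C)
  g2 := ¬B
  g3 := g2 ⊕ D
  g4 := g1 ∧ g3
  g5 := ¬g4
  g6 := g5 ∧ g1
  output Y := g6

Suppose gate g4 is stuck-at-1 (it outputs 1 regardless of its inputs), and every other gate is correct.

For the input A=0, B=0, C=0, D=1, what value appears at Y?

Propagate with g4 forced: g1=1, g2=1, g3=0, g4=1 [stuck-at-1], g5=0, g6=0.
So Y = 0. (Without the fault it would be 1.)

0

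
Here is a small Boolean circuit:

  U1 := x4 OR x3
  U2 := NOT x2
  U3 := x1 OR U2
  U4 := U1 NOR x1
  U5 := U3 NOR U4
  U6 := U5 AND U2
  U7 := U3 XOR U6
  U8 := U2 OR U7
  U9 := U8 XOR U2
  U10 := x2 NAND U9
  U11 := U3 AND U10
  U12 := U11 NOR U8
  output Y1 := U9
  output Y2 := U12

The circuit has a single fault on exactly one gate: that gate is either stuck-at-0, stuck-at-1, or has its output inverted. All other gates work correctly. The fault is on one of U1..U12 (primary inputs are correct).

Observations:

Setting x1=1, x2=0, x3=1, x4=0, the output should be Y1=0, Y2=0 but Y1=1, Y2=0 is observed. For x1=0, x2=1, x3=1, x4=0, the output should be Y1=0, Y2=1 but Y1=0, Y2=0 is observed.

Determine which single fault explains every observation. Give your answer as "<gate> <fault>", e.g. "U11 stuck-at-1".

U2 inverted output

Fault-free values for test 1 (x1=1, x2=0, x3=1, x4=0): U1=1, U2=1, U3=1, U4=0, U5=0, U6=0, U7=1, U8=1, U9=0, U10=1, U11=1, U12=0, giving Y1=0, Y2=0. Observed Y1=1, Y2=0.
Test 1: faults giving observed Y1=1, Y2=0 are {U2 stuck-at-0, U2 inverted output, U8 stuck-at-0, U8 inverted output, U9 stuck-at-1, U9 inverted output}.
Test 2 (x1=0, x2=1, x3=1, x4=0): fault-free U1=1, U2=0, U3=0, U4=0, U5=1, U6=0, U7=0, U8=0, U9=0, U10=1, U11=0, U12=1 → Y1=0, Y2=1; observed Y1=0, Y2=0. Eliminates U2 stuck-at-0, U8 stuck-at-0, U8 inverted output, U9 stuck-at-1, U9 inverted output.
Only U2 inverted output is consistent with every test.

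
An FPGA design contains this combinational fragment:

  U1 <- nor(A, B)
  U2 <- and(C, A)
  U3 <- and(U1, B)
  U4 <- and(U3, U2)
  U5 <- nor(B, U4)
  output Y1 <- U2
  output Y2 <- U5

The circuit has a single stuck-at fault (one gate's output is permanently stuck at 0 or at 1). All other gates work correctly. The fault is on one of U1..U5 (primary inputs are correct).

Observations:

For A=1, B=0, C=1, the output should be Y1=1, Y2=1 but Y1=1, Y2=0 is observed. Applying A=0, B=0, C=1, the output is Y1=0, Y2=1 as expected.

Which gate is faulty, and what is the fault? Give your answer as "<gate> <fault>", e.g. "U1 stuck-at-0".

Fault-free values for test 1 (A=1, B=0, C=1): U1=0, U2=1, U3=0, U4=0, U5=1, giving Y1=1, Y2=1. Observed Y1=1, Y2=0.
Test 1: faults giving observed Y1=1, Y2=0 are {U3 stuck-at-1, U4 stuck-at-1, U5 stuck-at-0}.
Test 2 (A=0, B=0, C=1): fault-free U1=1, U2=0, U3=0, U4=0, U5=1 → Y1=0, Y2=1; observed Y1=0, Y2=1. Eliminates U4 stuck-at-1, U5 stuck-at-0.
Only U3 stuck-at-1 is consistent with every test.

U3 stuck-at-1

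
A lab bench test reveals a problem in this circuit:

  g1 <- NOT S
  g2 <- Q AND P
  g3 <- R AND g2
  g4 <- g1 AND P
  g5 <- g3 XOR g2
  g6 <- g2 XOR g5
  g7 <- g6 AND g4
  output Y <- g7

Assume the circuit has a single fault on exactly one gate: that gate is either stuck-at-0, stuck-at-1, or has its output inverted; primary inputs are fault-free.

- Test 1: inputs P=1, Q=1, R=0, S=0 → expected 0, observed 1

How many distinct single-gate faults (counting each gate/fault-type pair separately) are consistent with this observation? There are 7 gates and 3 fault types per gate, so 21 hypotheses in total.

Fault-free: g1=1, g2=1, g3=0, g4=1, g5=1, g6=0, g7=0 → 0. Observed 1.
  g1: none of the 3 fault types match ✗
  g2: none of the 3 fault types match ✗
  g3: stuck-at-1, inverted output ✓; others ✗
  g4: none of the 3 fault types match ✗
  g5: stuck-at-0, inverted output ✓; others ✗
  g6: stuck-at-1, inverted output ✓; others ✗
  g7: stuck-at-1, inverted output ✓; others ✗
Consistent faults: {g3 stuck-at-1, g3 inverted output, g5 stuck-at-0, g5 inverted output, g6 stuck-at-1, g6 inverted output, g7 stuck-at-1, g7 inverted output} — 8 in all.

8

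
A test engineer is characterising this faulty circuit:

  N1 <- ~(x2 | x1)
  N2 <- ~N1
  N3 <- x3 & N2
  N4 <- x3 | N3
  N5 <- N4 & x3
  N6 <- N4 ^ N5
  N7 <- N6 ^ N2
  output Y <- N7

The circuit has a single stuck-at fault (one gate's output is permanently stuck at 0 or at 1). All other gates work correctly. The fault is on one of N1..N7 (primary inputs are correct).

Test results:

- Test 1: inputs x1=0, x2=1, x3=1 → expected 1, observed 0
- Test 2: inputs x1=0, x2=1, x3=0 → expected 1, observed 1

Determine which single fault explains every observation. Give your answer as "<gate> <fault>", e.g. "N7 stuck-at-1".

Fault-free values for test 1 (x1=0, x2=1, x3=1): N1=0, N2=1, N3=1, N4=1, N5=1, N6=0, N7=1, giving Y=1. Observed 0.
Test 1: faults giving observed 0 are {N1 stuck-at-1, N2 stuck-at-0, N5 stuck-at-0, N6 stuck-at-1, N7 stuck-at-0}.
Test 2 (x1=0, x2=1, x3=0): fault-free N1=0, N2=1, N3=0, N4=0, N5=0, N6=0, N7=1 → 1; observed 1. Eliminates N1 stuck-at-1, N2 stuck-at-0, N6 stuck-at-1, N7 stuck-at-0.
Only N5 stuck-at-0 is consistent with every test.

N5 stuck-at-0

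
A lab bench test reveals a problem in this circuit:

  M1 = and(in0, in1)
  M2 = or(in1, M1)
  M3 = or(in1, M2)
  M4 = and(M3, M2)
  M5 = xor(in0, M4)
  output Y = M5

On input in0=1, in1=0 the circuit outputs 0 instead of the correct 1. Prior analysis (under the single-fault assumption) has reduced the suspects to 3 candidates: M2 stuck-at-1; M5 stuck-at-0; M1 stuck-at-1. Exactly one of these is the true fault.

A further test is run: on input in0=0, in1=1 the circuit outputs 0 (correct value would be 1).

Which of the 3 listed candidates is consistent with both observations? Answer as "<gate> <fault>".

Evaluate each candidate on input in0=0, in1=1:
  M2 stuck-at-1: M1=0, M2=1 [stuck-at-1], M3=1, M4=1, M5=1 → 1 — eliminated
  M5 stuck-at-0: M1=0, M2=1, M3=1, M4=1, M5=0 [stuck-at-0] → 0 — matches
  M1 stuck-at-1: M1=1 [stuck-at-1], M2=1, M3=1, M4=1, M5=1 → 1 — eliminated
Only M5 stuck-at-0 reproduces the observed 0.

M5 stuck-at-0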